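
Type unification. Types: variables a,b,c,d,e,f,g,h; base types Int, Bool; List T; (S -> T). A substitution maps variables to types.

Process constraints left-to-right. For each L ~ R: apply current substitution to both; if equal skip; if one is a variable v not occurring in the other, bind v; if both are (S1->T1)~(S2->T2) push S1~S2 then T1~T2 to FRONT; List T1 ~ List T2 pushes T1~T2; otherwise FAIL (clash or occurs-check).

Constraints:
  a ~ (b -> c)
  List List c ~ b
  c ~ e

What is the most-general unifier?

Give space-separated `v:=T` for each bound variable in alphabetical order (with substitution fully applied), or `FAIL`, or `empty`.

step 1: unify a ~ (b -> c)  [subst: {-} | 2 pending]
  bind a := (b -> c)
step 2: unify List List c ~ b  [subst: {a:=(b -> c)} | 1 pending]
  bind b := List List c
step 3: unify c ~ e  [subst: {a:=(b -> c), b:=List List c} | 0 pending]
  bind c := e

Answer: a:=(List List e -> e) b:=List List e c:=e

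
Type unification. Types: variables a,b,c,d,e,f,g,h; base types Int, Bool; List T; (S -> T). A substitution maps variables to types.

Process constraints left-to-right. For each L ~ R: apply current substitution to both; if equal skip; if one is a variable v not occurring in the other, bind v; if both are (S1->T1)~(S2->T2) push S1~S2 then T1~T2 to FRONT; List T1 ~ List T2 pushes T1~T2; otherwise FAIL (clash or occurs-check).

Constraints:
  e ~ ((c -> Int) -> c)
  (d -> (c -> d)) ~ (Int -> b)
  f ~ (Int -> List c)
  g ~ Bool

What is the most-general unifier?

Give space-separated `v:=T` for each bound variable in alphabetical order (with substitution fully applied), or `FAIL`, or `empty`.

step 1: unify e ~ ((c -> Int) -> c)  [subst: {-} | 3 pending]
  bind e := ((c -> Int) -> c)
step 2: unify (d -> (c -> d)) ~ (Int -> b)  [subst: {e:=((c -> Int) -> c)} | 2 pending]
  -> decompose arrow: push d~Int, (c -> d)~b
step 3: unify d ~ Int  [subst: {e:=((c -> Int) -> c)} | 3 pending]
  bind d := Int
step 4: unify (c -> Int) ~ b  [subst: {e:=((c -> Int) -> c), d:=Int} | 2 pending]
  bind b := (c -> Int)
step 5: unify f ~ (Int -> List c)  [subst: {e:=((c -> Int) -> c), d:=Int, b:=(c -> Int)} | 1 pending]
  bind f := (Int -> List c)
step 6: unify g ~ Bool  [subst: {e:=((c -> Int) -> c), d:=Int, b:=(c -> Int), f:=(Int -> List c)} | 0 pending]
  bind g := Bool

Answer: b:=(c -> Int) d:=Int e:=((c -> Int) -> c) f:=(Int -> List c) g:=Bool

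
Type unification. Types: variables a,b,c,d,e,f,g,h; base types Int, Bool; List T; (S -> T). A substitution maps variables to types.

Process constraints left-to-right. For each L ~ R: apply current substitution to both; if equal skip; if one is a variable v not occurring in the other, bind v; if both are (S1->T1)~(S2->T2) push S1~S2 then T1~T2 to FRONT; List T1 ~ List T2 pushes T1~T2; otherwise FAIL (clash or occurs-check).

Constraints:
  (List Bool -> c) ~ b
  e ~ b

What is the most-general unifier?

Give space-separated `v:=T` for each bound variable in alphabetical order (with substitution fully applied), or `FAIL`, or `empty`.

step 1: unify (List Bool -> c) ~ b  [subst: {-} | 1 pending]
  bind b := (List Bool -> c)
step 2: unify e ~ (List Bool -> c)  [subst: {b:=(List Bool -> c)} | 0 pending]
  bind e := (List Bool -> c)

Answer: b:=(List Bool -> c) e:=(List Bool -> c)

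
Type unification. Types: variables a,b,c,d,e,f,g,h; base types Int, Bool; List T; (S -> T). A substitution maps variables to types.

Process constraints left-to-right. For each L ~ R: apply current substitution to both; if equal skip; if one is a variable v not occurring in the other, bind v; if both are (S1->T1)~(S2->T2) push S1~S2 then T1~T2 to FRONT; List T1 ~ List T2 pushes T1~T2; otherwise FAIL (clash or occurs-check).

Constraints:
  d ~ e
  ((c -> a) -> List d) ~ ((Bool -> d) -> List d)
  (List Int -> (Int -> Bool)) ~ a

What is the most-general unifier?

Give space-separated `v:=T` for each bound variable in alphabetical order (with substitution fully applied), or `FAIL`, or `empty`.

step 1: unify d ~ e  [subst: {-} | 2 pending]
  bind d := e
step 2: unify ((c -> a) -> List e) ~ ((Bool -> e) -> List e)  [subst: {d:=e} | 1 pending]
  -> decompose arrow: push (c -> a)~(Bool -> e), List e~List e
step 3: unify (c -> a) ~ (Bool -> e)  [subst: {d:=e} | 2 pending]
  -> decompose arrow: push c~Bool, a~e
step 4: unify c ~ Bool  [subst: {d:=e} | 3 pending]
  bind c := Bool
step 5: unify a ~ e  [subst: {d:=e, c:=Bool} | 2 pending]
  bind a := e
step 6: unify List e ~ List e  [subst: {d:=e, c:=Bool, a:=e} | 1 pending]
  -> identical, skip
step 7: unify (List Int -> (Int -> Bool)) ~ e  [subst: {d:=e, c:=Bool, a:=e} | 0 pending]
  bind e := (List Int -> (Int -> Bool))

Answer: a:=(List Int -> (Int -> Bool)) c:=Bool d:=(List Int -> (Int -> Bool)) e:=(List Int -> (Int -> Bool))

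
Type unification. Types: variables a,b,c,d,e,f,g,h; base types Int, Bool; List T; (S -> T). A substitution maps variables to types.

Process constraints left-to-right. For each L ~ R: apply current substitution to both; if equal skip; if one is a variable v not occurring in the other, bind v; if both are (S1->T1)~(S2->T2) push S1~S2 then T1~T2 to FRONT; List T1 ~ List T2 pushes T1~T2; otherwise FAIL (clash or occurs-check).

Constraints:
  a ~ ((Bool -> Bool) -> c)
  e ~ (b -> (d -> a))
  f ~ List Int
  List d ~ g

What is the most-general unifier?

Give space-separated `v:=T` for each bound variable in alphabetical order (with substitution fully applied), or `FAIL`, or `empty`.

step 1: unify a ~ ((Bool -> Bool) -> c)  [subst: {-} | 3 pending]
  bind a := ((Bool -> Bool) -> c)
step 2: unify e ~ (b -> (d -> ((Bool -> Bool) -> c)))  [subst: {a:=((Bool -> Bool) -> c)} | 2 pending]
  bind e := (b -> (d -> ((Bool -> Bool) -> c)))
step 3: unify f ~ List Int  [subst: {a:=((Bool -> Bool) -> c), e:=(b -> (d -> ((Bool -> Bool) -> c)))} | 1 pending]
  bind f := List Int
step 4: unify List d ~ g  [subst: {a:=((Bool -> Bool) -> c), e:=(b -> (d -> ((Bool -> Bool) -> c))), f:=List Int} | 0 pending]
  bind g := List d

Answer: a:=((Bool -> Bool) -> c) e:=(b -> (d -> ((Bool -> Bool) -> c))) f:=List Int g:=List d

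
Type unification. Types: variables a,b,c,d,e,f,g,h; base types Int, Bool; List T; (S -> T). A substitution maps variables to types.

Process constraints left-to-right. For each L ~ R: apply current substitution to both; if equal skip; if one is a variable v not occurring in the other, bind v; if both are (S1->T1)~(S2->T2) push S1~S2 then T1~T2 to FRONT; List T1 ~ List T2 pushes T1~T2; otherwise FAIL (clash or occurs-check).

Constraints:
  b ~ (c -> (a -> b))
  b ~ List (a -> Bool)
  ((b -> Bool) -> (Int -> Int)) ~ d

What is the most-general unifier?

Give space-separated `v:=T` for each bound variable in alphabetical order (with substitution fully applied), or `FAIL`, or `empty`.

Answer: FAIL

Derivation:
step 1: unify b ~ (c -> (a -> b))  [subst: {-} | 2 pending]
  occurs-check fail: b in (c -> (a -> b))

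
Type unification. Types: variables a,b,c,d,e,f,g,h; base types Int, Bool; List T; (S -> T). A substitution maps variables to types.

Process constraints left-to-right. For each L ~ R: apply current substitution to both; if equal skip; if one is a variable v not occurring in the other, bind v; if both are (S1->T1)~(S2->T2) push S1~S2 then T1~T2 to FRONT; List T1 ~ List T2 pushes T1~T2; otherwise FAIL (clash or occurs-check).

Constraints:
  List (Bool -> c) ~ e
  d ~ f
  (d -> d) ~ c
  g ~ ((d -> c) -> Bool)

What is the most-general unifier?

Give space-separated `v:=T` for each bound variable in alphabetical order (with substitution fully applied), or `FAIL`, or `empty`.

Answer: c:=(f -> f) d:=f e:=List (Bool -> (f -> f)) g:=((f -> (f -> f)) -> Bool)

Derivation:
step 1: unify List (Bool -> c) ~ e  [subst: {-} | 3 pending]
  bind e := List (Bool -> c)
step 2: unify d ~ f  [subst: {e:=List (Bool -> c)} | 2 pending]
  bind d := f
step 3: unify (f -> f) ~ c  [subst: {e:=List (Bool -> c), d:=f} | 1 pending]
  bind c := (f -> f)
step 4: unify g ~ ((f -> (f -> f)) -> Bool)  [subst: {e:=List (Bool -> c), d:=f, c:=(f -> f)} | 0 pending]
  bind g := ((f -> (f -> f)) -> Bool)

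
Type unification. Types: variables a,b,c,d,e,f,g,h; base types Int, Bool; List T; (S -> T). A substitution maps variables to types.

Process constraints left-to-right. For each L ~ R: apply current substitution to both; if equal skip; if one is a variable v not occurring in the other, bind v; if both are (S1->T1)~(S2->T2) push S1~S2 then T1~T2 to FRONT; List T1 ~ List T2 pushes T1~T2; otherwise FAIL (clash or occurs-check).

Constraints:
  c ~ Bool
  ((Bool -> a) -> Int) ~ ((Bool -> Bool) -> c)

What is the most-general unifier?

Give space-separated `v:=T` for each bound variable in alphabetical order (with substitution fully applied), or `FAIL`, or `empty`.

step 1: unify c ~ Bool  [subst: {-} | 1 pending]
  bind c := Bool
step 2: unify ((Bool -> a) -> Int) ~ ((Bool -> Bool) -> Bool)  [subst: {c:=Bool} | 0 pending]
  -> decompose arrow: push (Bool -> a)~(Bool -> Bool), Int~Bool
step 3: unify (Bool -> a) ~ (Bool -> Bool)  [subst: {c:=Bool} | 1 pending]
  -> decompose arrow: push Bool~Bool, a~Bool
step 4: unify Bool ~ Bool  [subst: {c:=Bool} | 2 pending]
  -> identical, skip
step 5: unify a ~ Bool  [subst: {c:=Bool} | 1 pending]
  bind a := Bool
step 6: unify Int ~ Bool  [subst: {c:=Bool, a:=Bool} | 0 pending]
  clash: Int vs Bool

Answer: FAIL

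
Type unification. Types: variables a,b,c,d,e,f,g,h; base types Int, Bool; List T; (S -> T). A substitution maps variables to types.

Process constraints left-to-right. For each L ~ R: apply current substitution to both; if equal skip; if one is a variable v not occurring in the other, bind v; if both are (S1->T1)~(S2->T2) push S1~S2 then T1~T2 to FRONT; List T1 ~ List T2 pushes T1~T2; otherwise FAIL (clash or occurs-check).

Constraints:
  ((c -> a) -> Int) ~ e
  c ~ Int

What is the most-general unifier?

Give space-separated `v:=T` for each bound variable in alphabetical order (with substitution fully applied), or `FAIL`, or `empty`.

Answer: c:=Int e:=((Int -> a) -> Int)

Derivation:
step 1: unify ((c -> a) -> Int) ~ e  [subst: {-} | 1 pending]
  bind e := ((c -> a) -> Int)
step 2: unify c ~ Int  [subst: {e:=((c -> a) -> Int)} | 0 pending]
  bind c := Int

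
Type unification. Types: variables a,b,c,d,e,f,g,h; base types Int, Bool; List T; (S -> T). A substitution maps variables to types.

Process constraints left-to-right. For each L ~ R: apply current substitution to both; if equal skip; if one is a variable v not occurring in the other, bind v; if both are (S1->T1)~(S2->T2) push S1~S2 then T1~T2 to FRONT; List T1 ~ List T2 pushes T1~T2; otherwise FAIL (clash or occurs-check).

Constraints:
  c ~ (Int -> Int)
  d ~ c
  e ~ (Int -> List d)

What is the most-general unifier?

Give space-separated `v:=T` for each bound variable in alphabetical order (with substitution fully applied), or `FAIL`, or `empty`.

step 1: unify c ~ (Int -> Int)  [subst: {-} | 2 pending]
  bind c := (Int -> Int)
step 2: unify d ~ (Int -> Int)  [subst: {c:=(Int -> Int)} | 1 pending]
  bind d := (Int -> Int)
step 3: unify e ~ (Int -> List (Int -> Int))  [subst: {c:=(Int -> Int), d:=(Int -> Int)} | 0 pending]
  bind e := (Int -> List (Int -> Int))

Answer: c:=(Int -> Int) d:=(Int -> Int) e:=(Int -> List (Int -> Int))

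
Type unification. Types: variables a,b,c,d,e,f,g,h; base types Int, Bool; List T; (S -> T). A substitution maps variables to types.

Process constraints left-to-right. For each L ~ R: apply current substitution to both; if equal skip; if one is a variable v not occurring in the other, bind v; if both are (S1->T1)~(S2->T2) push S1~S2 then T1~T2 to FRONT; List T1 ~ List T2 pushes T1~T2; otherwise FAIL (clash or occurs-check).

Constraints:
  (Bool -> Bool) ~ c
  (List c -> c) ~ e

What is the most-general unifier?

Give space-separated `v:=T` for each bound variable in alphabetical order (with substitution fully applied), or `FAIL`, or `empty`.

Answer: c:=(Bool -> Bool) e:=(List (Bool -> Bool) -> (Bool -> Bool))

Derivation:
step 1: unify (Bool -> Bool) ~ c  [subst: {-} | 1 pending]
  bind c := (Bool -> Bool)
step 2: unify (List (Bool -> Bool) -> (Bool -> Bool)) ~ e  [subst: {c:=(Bool -> Bool)} | 0 pending]
  bind e := (List (Bool -> Bool) -> (Bool -> Bool))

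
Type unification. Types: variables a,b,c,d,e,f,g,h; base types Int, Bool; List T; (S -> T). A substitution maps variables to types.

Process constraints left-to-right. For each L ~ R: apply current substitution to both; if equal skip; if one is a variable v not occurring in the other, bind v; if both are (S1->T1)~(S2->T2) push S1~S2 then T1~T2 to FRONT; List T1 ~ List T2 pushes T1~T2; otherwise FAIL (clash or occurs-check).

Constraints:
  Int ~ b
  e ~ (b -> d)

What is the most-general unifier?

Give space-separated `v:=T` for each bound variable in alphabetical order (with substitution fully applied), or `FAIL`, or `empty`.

step 1: unify Int ~ b  [subst: {-} | 1 pending]
  bind b := Int
step 2: unify e ~ (Int -> d)  [subst: {b:=Int} | 0 pending]
  bind e := (Int -> d)

Answer: b:=Int e:=(Int -> d)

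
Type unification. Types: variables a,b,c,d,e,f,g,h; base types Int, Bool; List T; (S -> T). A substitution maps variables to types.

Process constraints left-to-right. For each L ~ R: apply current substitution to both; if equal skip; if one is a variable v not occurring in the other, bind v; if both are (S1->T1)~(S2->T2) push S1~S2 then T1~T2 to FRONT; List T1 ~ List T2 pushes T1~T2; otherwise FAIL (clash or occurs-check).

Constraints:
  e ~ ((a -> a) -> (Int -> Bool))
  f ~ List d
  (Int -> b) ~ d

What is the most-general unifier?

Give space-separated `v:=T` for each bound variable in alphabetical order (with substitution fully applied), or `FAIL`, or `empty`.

step 1: unify e ~ ((a -> a) -> (Int -> Bool))  [subst: {-} | 2 pending]
  bind e := ((a -> a) -> (Int -> Bool))
step 2: unify f ~ List d  [subst: {e:=((a -> a) -> (Int -> Bool))} | 1 pending]
  bind f := List d
step 3: unify (Int -> b) ~ d  [subst: {e:=((a -> a) -> (Int -> Bool)), f:=List d} | 0 pending]
  bind d := (Int -> b)

Answer: d:=(Int -> b) e:=((a -> a) -> (Int -> Bool)) f:=List (Int -> b)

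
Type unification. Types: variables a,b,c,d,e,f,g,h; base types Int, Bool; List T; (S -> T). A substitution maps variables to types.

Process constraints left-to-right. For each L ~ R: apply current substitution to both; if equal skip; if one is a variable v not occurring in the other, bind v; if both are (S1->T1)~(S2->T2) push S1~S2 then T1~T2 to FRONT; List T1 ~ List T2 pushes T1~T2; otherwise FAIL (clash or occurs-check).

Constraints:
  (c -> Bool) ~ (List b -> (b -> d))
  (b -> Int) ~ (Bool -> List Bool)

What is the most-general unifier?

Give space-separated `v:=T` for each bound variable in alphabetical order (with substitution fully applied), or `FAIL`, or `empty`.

step 1: unify (c -> Bool) ~ (List b -> (b -> d))  [subst: {-} | 1 pending]
  -> decompose arrow: push c~List b, Bool~(b -> d)
step 2: unify c ~ List b  [subst: {-} | 2 pending]
  bind c := List b
step 3: unify Bool ~ (b -> d)  [subst: {c:=List b} | 1 pending]
  clash: Bool vs (b -> d)

Answer: FAIL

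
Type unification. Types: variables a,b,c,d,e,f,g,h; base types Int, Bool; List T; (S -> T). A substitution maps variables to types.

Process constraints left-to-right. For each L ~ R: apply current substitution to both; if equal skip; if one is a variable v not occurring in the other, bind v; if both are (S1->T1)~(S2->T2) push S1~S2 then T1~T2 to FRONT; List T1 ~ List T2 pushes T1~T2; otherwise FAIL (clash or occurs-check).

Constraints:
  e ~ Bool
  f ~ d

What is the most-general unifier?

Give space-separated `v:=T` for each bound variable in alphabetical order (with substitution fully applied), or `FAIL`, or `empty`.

step 1: unify e ~ Bool  [subst: {-} | 1 pending]
  bind e := Bool
step 2: unify f ~ d  [subst: {e:=Bool} | 0 pending]
  bind f := d

Answer: e:=Bool f:=d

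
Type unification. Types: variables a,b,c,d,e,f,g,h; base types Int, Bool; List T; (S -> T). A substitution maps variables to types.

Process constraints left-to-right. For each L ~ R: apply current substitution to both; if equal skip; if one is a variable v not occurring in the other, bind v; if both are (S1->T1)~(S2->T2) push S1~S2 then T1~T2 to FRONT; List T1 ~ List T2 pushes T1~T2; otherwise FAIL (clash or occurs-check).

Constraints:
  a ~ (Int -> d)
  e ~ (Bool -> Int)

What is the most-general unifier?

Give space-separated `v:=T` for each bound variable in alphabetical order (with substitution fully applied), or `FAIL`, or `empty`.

Answer: a:=(Int -> d) e:=(Bool -> Int)

Derivation:
step 1: unify a ~ (Int -> d)  [subst: {-} | 1 pending]
  bind a := (Int -> d)
step 2: unify e ~ (Bool -> Int)  [subst: {a:=(Int -> d)} | 0 pending]
  bind e := (Bool -> Int)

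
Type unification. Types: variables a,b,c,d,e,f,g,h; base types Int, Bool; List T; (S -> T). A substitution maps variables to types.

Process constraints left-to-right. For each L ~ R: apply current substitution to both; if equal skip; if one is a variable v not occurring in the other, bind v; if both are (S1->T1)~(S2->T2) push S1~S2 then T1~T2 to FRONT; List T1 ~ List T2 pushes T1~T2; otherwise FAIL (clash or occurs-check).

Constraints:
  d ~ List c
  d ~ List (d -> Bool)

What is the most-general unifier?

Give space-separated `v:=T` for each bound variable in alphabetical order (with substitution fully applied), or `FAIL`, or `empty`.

step 1: unify d ~ List c  [subst: {-} | 1 pending]
  bind d := List c
step 2: unify List c ~ List (List c -> Bool)  [subst: {d:=List c} | 0 pending]
  -> decompose List: push c~(List c -> Bool)
step 3: unify c ~ (List c -> Bool)  [subst: {d:=List c} | 0 pending]
  occurs-check fail: c in (List c -> Bool)

Answer: FAIL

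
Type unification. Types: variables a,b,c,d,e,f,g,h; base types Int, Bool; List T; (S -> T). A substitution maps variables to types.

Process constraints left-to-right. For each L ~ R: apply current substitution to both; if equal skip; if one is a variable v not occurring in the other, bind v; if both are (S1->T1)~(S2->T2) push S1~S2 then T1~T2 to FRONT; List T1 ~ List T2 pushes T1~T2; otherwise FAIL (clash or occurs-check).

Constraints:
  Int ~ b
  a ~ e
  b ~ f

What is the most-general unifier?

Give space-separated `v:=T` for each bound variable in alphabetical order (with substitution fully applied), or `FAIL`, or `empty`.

Answer: a:=e b:=Int f:=Int

Derivation:
step 1: unify Int ~ b  [subst: {-} | 2 pending]
  bind b := Int
step 2: unify a ~ e  [subst: {b:=Int} | 1 pending]
  bind a := e
step 3: unify Int ~ f  [subst: {b:=Int, a:=e} | 0 pending]
  bind f := Int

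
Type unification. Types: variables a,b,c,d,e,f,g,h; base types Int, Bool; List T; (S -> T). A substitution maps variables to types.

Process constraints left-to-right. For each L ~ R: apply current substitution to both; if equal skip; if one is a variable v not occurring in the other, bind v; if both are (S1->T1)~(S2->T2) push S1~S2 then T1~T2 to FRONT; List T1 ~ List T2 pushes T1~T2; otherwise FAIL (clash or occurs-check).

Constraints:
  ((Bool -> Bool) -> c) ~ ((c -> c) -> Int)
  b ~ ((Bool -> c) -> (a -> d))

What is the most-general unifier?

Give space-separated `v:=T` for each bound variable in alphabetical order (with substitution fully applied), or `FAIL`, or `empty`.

step 1: unify ((Bool -> Bool) -> c) ~ ((c -> c) -> Int)  [subst: {-} | 1 pending]
  -> decompose arrow: push (Bool -> Bool)~(c -> c), c~Int
step 2: unify (Bool -> Bool) ~ (c -> c)  [subst: {-} | 2 pending]
  -> decompose arrow: push Bool~c, Bool~c
step 3: unify Bool ~ c  [subst: {-} | 3 pending]
  bind c := Bool
step 4: unify Bool ~ Bool  [subst: {c:=Bool} | 2 pending]
  -> identical, skip
step 5: unify Bool ~ Int  [subst: {c:=Bool} | 1 pending]
  clash: Bool vs Int

Answer: FAIL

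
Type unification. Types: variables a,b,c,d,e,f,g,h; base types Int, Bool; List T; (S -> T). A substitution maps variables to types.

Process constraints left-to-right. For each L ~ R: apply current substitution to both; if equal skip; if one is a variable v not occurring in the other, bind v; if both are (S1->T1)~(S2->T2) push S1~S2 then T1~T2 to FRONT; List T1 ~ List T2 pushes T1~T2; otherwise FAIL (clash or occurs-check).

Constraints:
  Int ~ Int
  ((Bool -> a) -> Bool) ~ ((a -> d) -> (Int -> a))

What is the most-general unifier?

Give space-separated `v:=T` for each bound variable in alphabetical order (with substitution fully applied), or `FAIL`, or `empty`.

step 1: unify Int ~ Int  [subst: {-} | 1 pending]
  -> identical, skip
step 2: unify ((Bool -> a) -> Bool) ~ ((a -> d) -> (Int -> a))  [subst: {-} | 0 pending]
  -> decompose arrow: push (Bool -> a)~(a -> d), Bool~(Int -> a)
step 3: unify (Bool -> a) ~ (a -> d)  [subst: {-} | 1 pending]
  -> decompose arrow: push Bool~a, a~d
step 4: unify Bool ~ a  [subst: {-} | 2 pending]
  bind a := Bool
step 5: unify Bool ~ d  [subst: {a:=Bool} | 1 pending]
  bind d := Bool
step 6: unify Bool ~ (Int -> Bool)  [subst: {a:=Bool, d:=Bool} | 0 pending]
  clash: Bool vs (Int -> Bool)

Answer: FAIL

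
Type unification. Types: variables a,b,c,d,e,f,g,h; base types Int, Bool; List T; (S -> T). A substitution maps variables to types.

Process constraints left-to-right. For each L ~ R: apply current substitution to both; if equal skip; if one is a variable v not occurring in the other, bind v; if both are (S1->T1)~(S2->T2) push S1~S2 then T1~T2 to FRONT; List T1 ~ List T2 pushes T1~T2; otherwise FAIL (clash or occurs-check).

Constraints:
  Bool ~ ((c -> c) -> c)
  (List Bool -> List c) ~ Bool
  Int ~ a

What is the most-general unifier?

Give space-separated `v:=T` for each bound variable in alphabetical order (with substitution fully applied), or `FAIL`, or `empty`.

step 1: unify Bool ~ ((c -> c) -> c)  [subst: {-} | 2 pending]
  clash: Bool vs ((c -> c) -> c)

Answer: FAIL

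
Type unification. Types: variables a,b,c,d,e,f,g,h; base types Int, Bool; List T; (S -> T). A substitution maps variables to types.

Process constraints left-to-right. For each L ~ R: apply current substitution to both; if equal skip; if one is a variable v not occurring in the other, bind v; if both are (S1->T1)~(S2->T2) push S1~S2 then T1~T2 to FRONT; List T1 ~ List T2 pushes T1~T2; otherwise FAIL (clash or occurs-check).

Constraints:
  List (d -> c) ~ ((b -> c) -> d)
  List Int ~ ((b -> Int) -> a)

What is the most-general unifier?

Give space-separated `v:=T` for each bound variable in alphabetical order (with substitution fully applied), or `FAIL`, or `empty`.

step 1: unify List (d -> c) ~ ((b -> c) -> d)  [subst: {-} | 1 pending]
  clash: List (d -> c) vs ((b -> c) -> d)

Answer: FAIL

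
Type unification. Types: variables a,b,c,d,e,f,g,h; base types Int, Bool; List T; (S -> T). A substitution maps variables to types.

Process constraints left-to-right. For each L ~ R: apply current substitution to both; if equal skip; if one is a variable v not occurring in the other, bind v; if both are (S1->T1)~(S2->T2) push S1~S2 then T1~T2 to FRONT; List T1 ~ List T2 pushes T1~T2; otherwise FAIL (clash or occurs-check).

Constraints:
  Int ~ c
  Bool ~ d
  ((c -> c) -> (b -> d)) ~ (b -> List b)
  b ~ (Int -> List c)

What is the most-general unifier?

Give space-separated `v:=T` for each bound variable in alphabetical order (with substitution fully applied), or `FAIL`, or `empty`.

step 1: unify Int ~ c  [subst: {-} | 3 pending]
  bind c := Int
step 2: unify Bool ~ d  [subst: {c:=Int} | 2 pending]
  bind d := Bool
step 3: unify ((Int -> Int) -> (b -> Bool)) ~ (b -> List b)  [subst: {c:=Int, d:=Bool} | 1 pending]
  -> decompose arrow: push (Int -> Int)~b, (b -> Bool)~List b
step 4: unify (Int -> Int) ~ b  [subst: {c:=Int, d:=Bool} | 2 pending]
  bind b := (Int -> Int)
step 5: unify ((Int -> Int) -> Bool) ~ List (Int -> Int)  [subst: {c:=Int, d:=Bool, b:=(Int -> Int)} | 1 pending]
  clash: ((Int -> Int) -> Bool) vs List (Int -> Int)

Answer: FAIL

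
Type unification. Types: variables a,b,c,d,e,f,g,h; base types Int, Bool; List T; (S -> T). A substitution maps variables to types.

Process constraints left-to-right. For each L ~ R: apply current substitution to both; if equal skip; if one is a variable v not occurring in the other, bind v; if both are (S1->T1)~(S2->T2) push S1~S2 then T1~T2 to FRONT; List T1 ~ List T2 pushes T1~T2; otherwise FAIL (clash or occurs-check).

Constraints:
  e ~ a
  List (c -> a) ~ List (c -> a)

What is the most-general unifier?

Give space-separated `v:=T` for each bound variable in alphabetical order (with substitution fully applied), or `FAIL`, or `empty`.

step 1: unify e ~ a  [subst: {-} | 1 pending]
  bind e := a
step 2: unify List (c -> a) ~ List (c -> a)  [subst: {e:=a} | 0 pending]
  -> identical, skip

Answer: e:=a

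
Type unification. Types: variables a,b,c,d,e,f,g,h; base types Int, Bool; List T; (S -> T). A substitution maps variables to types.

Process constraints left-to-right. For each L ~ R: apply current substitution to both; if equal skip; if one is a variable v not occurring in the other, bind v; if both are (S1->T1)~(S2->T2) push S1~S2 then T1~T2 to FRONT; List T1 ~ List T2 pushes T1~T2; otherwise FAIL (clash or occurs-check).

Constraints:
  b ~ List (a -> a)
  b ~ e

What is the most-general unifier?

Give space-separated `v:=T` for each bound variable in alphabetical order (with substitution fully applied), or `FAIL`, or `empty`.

step 1: unify b ~ List (a -> a)  [subst: {-} | 1 pending]
  bind b := List (a -> a)
step 2: unify List (a -> a) ~ e  [subst: {b:=List (a -> a)} | 0 pending]
  bind e := List (a -> a)

Answer: b:=List (a -> a) e:=List (a -> a)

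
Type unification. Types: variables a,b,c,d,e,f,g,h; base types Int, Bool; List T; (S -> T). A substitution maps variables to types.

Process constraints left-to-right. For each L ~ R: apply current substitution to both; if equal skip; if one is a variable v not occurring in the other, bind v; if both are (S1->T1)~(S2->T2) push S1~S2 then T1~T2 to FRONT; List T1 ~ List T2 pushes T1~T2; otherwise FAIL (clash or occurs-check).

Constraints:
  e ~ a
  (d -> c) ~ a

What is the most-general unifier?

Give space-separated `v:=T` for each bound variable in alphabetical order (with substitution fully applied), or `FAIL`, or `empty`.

Answer: a:=(d -> c) e:=(d -> c)

Derivation:
step 1: unify e ~ a  [subst: {-} | 1 pending]
  bind e := a
step 2: unify (d -> c) ~ a  [subst: {e:=a} | 0 pending]
  bind a := (d -> c)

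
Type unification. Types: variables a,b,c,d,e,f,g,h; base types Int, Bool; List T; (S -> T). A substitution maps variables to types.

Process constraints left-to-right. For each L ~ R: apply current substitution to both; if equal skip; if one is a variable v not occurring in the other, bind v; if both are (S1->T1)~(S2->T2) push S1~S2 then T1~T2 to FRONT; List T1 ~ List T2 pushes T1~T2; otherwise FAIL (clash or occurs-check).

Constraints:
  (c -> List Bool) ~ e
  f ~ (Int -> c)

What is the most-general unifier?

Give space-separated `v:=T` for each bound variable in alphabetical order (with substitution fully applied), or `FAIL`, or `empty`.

Answer: e:=(c -> List Bool) f:=(Int -> c)

Derivation:
step 1: unify (c -> List Bool) ~ e  [subst: {-} | 1 pending]
  bind e := (c -> List Bool)
step 2: unify f ~ (Int -> c)  [subst: {e:=(c -> List Bool)} | 0 pending]
  bind f := (Int -> c)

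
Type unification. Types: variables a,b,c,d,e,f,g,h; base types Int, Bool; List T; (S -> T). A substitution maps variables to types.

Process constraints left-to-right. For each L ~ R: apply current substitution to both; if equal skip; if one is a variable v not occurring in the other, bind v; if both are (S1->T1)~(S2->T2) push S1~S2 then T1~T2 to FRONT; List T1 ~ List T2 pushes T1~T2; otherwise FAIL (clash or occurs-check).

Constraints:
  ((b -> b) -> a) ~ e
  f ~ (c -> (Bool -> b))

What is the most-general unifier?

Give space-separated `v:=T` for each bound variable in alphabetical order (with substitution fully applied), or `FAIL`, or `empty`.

Answer: e:=((b -> b) -> a) f:=(c -> (Bool -> b))

Derivation:
step 1: unify ((b -> b) -> a) ~ e  [subst: {-} | 1 pending]
  bind e := ((b -> b) -> a)
step 2: unify f ~ (c -> (Bool -> b))  [subst: {e:=((b -> b) -> a)} | 0 pending]
  bind f := (c -> (Bool -> b))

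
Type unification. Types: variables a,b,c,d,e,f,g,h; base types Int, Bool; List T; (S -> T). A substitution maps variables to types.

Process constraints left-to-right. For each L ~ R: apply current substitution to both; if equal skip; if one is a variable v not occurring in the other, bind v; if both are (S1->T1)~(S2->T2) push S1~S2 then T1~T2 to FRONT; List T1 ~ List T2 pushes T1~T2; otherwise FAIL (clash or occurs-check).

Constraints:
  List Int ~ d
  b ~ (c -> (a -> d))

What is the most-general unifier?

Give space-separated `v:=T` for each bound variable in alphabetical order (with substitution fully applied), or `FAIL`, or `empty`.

step 1: unify List Int ~ d  [subst: {-} | 1 pending]
  bind d := List Int
step 2: unify b ~ (c -> (a -> List Int))  [subst: {d:=List Int} | 0 pending]
  bind b := (c -> (a -> List Int))

Answer: b:=(c -> (a -> List Int)) d:=List Int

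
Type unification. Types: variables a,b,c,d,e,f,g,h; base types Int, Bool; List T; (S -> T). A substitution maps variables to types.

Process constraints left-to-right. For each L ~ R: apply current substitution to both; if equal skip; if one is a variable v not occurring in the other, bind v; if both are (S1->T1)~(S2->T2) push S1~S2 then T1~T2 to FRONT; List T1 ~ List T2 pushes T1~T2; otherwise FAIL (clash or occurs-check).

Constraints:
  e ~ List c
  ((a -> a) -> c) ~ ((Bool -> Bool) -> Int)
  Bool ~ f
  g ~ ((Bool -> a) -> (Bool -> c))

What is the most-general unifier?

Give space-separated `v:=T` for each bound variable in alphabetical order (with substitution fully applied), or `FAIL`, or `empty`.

step 1: unify e ~ List c  [subst: {-} | 3 pending]
  bind e := List c
step 2: unify ((a -> a) -> c) ~ ((Bool -> Bool) -> Int)  [subst: {e:=List c} | 2 pending]
  -> decompose arrow: push (a -> a)~(Bool -> Bool), c~Int
step 3: unify (a -> a) ~ (Bool -> Bool)  [subst: {e:=List c} | 3 pending]
  -> decompose arrow: push a~Bool, a~Bool
step 4: unify a ~ Bool  [subst: {e:=List c} | 4 pending]
  bind a := Bool
step 5: unify Bool ~ Bool  [subst: {e:=List c, a:=Bool} | 3 pending]
  -> identical, skip
step 6: unify c ~ Int  [subst: {e:=List c, a:=Bool} | 2 pending]
  bind c := Int
step 7: unify Bool ~ f  [subst: {e:=List c, a:=Bool, c:=Int} | 1 pending]
  bind f := Bool
step 8: unify g ~ ((Bool -> Bool) -> (Bool -> Int))  [subst: {e:=List c, a:=Bool, c:=Int, f:=Bool} | 0 pending]
  bind g := ((Bool -> Bool) -> (Bool -> Int))

Answer: a:=Bool c:=Int e:=List Int f:=Bool g:=((Bool -> Bool) -> (Bool -> Int))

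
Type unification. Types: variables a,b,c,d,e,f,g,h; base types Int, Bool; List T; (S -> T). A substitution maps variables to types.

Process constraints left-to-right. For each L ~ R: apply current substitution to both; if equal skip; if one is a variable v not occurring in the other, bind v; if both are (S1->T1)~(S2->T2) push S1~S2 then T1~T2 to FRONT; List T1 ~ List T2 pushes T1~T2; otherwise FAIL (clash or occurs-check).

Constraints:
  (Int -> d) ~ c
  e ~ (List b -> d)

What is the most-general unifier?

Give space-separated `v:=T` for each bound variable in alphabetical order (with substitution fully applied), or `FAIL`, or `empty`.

Answer: c:=(Int -> d) e:=(List b -> d)

Derivation:
step 1: unify (Int -> d) ~ c  [subst: {-} | 1 pending]
  bind c := (Int -> d)
step 2: unify e ~ (List b -> d)  [subst: {c:=(Int -> d)} | 0 pending]
  bind e := (List b -> d)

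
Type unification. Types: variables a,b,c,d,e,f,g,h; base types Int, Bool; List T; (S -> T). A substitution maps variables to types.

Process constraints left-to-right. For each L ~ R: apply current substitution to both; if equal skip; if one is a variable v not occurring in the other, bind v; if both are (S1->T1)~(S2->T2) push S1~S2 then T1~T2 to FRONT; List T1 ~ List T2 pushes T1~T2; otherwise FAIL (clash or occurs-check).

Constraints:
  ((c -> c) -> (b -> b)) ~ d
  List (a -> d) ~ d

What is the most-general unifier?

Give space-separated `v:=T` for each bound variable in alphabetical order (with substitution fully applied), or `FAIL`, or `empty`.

step 1: unify ((c -> c) -> (b -> b)) ~ d  [subst: {-} | 1 pending]
  bind d := ((c -> c) -> (b -> b))
step 2: unify List (a -> ((c -> c) -> (b -> b))) ~ ((c -> c) -> (b -> b))  [subst: {d:=((c -> c) -> (b -> b))} | 0 pending]
  clash: List (a -> ((c -> c) -> (b -> b))) vs ((c -> c) -> (b -> b))

Answer: FAIL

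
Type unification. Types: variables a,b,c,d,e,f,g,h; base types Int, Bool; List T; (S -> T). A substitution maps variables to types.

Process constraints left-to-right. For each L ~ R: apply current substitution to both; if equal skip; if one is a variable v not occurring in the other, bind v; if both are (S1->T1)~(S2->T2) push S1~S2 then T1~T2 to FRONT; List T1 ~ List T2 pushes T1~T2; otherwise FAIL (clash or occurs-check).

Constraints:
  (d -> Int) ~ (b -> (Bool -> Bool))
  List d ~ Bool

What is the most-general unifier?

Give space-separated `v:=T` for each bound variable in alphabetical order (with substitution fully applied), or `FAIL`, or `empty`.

Answer: FAIL

Derivation:
step 1: unify (d -> Int) ~ (b -> (Bool -> Bool))  [subst: {-} | 1 pending]
  -> decompose arrow: push d~b, Int~(Bool -> Bool)
step 2: unify d ~ b  [subst: {-} | 2 pending]
  bind d := b
step 3: unify Int ~ (Bool -> Bool)  [subst: {d:=b} | 1 pending]
  clash: Int vs (Bool -> Bool)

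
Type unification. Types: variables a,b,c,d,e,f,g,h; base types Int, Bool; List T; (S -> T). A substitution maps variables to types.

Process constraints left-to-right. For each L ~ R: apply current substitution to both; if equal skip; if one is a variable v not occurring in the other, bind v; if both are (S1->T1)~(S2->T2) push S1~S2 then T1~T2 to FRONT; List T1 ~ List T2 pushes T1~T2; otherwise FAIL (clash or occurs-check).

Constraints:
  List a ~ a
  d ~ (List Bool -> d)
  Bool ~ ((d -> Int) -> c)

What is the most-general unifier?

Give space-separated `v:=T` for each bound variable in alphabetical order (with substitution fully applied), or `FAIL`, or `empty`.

step 1: unify List a ~ a  [subst: {-} | 2 pending]
  occurs-check fail

Answer: FAIL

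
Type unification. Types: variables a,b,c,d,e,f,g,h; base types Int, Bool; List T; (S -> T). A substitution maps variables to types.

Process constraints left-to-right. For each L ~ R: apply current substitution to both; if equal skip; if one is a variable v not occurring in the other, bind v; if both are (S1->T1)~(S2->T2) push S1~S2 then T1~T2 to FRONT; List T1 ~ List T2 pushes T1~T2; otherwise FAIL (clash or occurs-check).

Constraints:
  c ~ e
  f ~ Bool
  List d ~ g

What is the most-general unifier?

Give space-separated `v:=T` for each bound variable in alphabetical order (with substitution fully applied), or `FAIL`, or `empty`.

Answer: c:=e f:=Bool g:=List d

Derivation:
step 1: unify c ~ e  [subst: {-} | 2 pending]
  bind c := e
step 2: unify f ~ Bool  [subst: {c:=e} | 1 pending]
  bind f := Bool
step 3: unify List d ~ g  [subst: {c:=e, f:=Bool} | 0 pending]
  bind g := List d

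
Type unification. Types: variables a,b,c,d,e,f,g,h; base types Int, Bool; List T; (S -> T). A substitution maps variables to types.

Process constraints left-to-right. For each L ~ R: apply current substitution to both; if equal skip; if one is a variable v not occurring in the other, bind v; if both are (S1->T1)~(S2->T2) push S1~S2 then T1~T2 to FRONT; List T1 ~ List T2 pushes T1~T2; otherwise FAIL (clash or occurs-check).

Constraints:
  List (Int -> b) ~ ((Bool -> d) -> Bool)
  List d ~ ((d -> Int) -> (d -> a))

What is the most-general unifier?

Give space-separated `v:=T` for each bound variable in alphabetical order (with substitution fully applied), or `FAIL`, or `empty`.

Answer: FAIL

Derivation:
step 1: unify List (Int -> b) ~ ((Bool -> d) -> Bool)  [subst: {-} | 1 pending]
  clash: List (Int -> b) vs ((Bool -> d) -> Bool)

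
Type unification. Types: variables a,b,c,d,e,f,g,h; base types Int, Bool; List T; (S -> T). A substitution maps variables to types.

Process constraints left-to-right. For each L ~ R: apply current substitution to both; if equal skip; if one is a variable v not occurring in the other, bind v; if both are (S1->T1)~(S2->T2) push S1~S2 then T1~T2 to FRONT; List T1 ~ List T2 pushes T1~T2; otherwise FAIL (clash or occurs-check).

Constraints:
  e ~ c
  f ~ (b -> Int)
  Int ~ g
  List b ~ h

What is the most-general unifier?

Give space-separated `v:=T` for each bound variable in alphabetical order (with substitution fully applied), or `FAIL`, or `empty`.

Answer: e:=c f:=(b -> Int) g:=Int h:=List b

Derivation:
step 1: unify e ~ c  [subst: {-} | 3 pending]
  bind e := c
step 2: unify f ~ (b -> Int)  [subst: {e:=c} | 2 pending]
  bind f := (b -> Int)
step 3: unify Int ~ g  [subst: {e:=c, f:=(b -> Int)} | 1 pending]
  bind g := Int
step 4: unify List b ~ h  [subst: {e:=c, f:=(b -> Int), g:=Int} | 0 pending]
  bind h := List b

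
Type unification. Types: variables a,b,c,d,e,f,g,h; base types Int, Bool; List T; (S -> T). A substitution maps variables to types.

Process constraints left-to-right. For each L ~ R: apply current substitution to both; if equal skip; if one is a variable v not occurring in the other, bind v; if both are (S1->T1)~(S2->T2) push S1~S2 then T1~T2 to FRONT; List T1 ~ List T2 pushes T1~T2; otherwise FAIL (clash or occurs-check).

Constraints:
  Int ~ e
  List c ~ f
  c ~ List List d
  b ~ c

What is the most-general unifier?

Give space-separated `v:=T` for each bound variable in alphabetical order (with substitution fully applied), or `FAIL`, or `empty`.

step 1: unify Int ~ e  [subst: {-} | 3 pending]
  bind e := Int
step 2: unify List c ~ f  [subst: {e:=Int} | 2 pending]
  bind f := List c
step 3: unify c ~ List List d  [subst: {e:=Int, f:=List c} | 1 pending]
  bind c := List List d
step 4: unify b ~ List List d  [subst: {e:=Int, f:=List c, c:=List List d} | 0 pending]
  bind b := List List d

Answer: b:=List List d c:=List List d e:=Int f:=List List List d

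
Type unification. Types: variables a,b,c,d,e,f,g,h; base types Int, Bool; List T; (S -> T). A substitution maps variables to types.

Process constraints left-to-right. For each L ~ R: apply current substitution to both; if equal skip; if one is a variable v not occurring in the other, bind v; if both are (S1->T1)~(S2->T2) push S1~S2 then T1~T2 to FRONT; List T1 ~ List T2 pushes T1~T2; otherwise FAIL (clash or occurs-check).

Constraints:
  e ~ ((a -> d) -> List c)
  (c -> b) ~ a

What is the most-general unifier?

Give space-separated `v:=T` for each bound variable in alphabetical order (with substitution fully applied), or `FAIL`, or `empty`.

step 1: unify e ~ ((a -> d) -> List c)  [subst: {-} | 1 pending]
  bind e := ((a -> d) -> List c)
step 2: unify (c -> b) ~ a  [subst: {e:=((a -> d) -> List c)} | 0 pending]
  bind a := (c -> b)

Answer: a:=(c -> b) e:=(((c -> b) -> d) -> List c)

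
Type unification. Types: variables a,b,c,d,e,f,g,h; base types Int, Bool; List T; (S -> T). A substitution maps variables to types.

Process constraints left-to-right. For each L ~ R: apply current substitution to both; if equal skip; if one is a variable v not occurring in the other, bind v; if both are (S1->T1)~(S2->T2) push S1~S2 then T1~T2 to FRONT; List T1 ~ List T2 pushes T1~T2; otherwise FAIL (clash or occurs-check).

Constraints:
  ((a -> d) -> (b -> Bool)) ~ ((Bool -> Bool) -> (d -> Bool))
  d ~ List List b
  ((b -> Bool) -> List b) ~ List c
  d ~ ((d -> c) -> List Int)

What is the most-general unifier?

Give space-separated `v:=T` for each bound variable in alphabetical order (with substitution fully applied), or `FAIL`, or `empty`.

Answer: FAIL

Derivation:
step 1: unify ((a -> d) -> (b -> Bool)) ~ ((Bool -> Bool) -> (d -> Bool))  [subst: {-} | 3 pending]
  -> decompose arrow: push (a -> d)~(Bool -> Bool), (b -> Bool)~(d -> Bool)
step 2: unify (a -> d) ~ (Bool -> Bool)  [subst: {-} | 4 pending]
  -> decompose arrow: push a~Bool, d~Bool
step 3: unify a ~ Bool  [subst: {-} | 5 pending]
  bind a := Bool
step 4: unify d ~ Bool  [subst: {a:=Bool} | 4 pending]
  bind d := Bool
step 5: unify (b -> Bool) ~ (Bool -> Bool)  [subst: {a:=Bool, d:=Bool} | 3 pending]
  -> decompose arrow: push b~Bool, Bool~Bool
step 6: unify b ~ Bool  [subst: {a:=Bool, d:=Bool} | 4 pending]
  bind b := Bool
step 7: unify Bool ~ Bool  [subst: {a:=Bool, d:=Bool, b:=Bool} | 3 pending]
  -> identical, skip
step 8: unify Bool ~ List List Bool  [subst: {a:=Bool, d:=Bool, b:=Bool} | 2 pending]
  clash: Bool vs List List Bool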